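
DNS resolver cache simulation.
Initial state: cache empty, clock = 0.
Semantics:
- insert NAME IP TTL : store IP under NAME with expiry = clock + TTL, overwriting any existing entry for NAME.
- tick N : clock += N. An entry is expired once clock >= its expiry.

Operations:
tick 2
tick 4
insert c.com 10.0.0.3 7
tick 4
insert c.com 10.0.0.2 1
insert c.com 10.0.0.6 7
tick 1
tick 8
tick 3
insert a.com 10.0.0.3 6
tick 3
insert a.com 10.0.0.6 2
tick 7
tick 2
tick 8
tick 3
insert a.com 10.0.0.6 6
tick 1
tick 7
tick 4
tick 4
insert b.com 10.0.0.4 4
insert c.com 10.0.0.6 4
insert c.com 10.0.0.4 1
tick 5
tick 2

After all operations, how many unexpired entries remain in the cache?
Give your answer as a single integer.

Op 1: tick 2 -> clock=2.
Op 2: tick 4 -> clock=6.
Op 3: insert c.com -> 10.0.0.3 (expiry=6+7=13). clock=6
Op 4: tick 4 -> clock=10.
Op 5: insert c.com -> 10.0.0.2 (expiry=10+1=11). clock=10
Op 6: insert c.com -> 10.0.0.6 (expiry=10+7=17). clock=10
Op 7: tick 1 -> clock=11.
Op 8: tick 8 -> clock=19. purged={c.com}
Op 9: tick 3 -> clock=22.
Op 10: insert a.com -> 10.0.0.3 (expiry=22+6=28). clock=22
Op 11: tick 3 -> clock=25.
Op 12: insert a.com -> 10.0.0.6 (expiry=25+2=27). clock=25
Op 13: tick 7 -> clock=32. purged={a.com}
Op 14: tick 2 -> clock=34.
Op 15: tick 8 -> clock=42.
Op 16: tick 3 -> clock=45.
Op 17: insert a.com -> 10.0.0.6 (expiry=45+6=51). clock=45
Op 18: tick 1 -> clock=46.
Op 19: tick 7 -> clock=53. purged={a.com}
Op 20: tick 4 -> clock=57.
Op 21: tick 4 -> clock=61.
Op 22: insert b.com -> 10.0.0.4 (expiry=61+4=65). clock=61
Op 23: insert c.com -> 10.0.0.6 (expiry=61+4=65). clock=61
Op 24: insert c.com -> 10.0.0.4 (expiry=61+1=62). clock=61
Op 25: tick 5 -> clock=66. purged={b.com,c.com}
Op 26: tick 2 -> clock=68.
Final cache (unexpired): {} -> size=0

Answer: 0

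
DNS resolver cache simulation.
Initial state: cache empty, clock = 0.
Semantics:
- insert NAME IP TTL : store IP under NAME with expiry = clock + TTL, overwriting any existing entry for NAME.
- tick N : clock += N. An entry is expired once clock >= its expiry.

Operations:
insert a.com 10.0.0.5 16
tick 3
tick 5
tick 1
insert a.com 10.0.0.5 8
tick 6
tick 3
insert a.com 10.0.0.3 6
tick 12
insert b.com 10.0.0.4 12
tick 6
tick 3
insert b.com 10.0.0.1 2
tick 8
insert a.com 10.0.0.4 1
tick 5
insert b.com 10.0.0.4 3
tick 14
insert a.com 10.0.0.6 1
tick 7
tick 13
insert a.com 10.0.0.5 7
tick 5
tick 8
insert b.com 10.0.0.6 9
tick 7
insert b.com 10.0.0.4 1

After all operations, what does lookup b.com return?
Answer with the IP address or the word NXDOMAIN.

Op 1: insert a.com -> 10.0.0.5 (expiry=0+16=16). clock=0
Op 2: tick 3 -> clock=3.
Op 3: tick 5 -> clock=8.
Op 4: tick 1 -> clock=9.
Op 5: insert a.com -> 10.0.0.5 (expiry=9+8=17). clock=9
Op 6: tick 6 -> clock=15.
Op 7: tick 3 -> clock=18. purged={a.com}
Op 8: insert a.com -> 10.0.0.3 (expiry=18+6=24). clock=18
Op 9: tick 12 -> clock=30. purged={a.com}
Op 10: insert b.com -> 10.0.0.4 (expiry=30+12=42). clock=30
Op 11: tick 6 -> clock=36.
Op 12: tick 3 -> clock=39.
Op 13: insert b.com -> 10.0.0.1 (expiry=39+2=41). clock=39
Op 14: tick 8 -> clock=47. purged={b.com}
Op 15: insert a.com -> 10.0.0.4 (expiry=47+1=48). clock=47
Op 16: tick 5 -> clock=52. purged={a.com}
Op 17: insert b.com -> 10.0.0.4 (expiry=52+3=55). clock=52
Op 18: tick 14 -> clock=66. purged={b.com}
Op 19: insert a.com -> 10.0.0.6 (expiry=66+1=67). clock=66
Op 20: tick 7 -> clock=73. purged={a.com}
Op 21: tick 13 -> clock=86.
Op 22: insert a.com -> 10.0.0.5 (expiry=86+7=93). clock=86
Op 23: tick 5 -> clock=91.
Op 24: tick 8 -> clock=99. purged={a.com}
Op 25: insert b.com -> 10.0.0.6 (expiry=99+9=108). clock=99
Op 26: tick 7 -> clock=106.
Op 27: insert b.com -> 10.0.0.4 (expiry=106+1=107). clock=106
lookup b.com: present, ip=10.0.0.4 expiry=107 > clock=106

Answer: 10.0.0.4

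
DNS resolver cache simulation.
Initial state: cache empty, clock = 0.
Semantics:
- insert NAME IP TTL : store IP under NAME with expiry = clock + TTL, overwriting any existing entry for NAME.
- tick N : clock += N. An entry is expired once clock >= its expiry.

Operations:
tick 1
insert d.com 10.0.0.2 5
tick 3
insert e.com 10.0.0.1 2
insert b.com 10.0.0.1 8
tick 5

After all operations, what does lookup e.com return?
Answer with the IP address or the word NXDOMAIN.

Answer: NXDOMAIN

Derivation:
Op 1: tick 1 -> clock=1.
Op 2: insert d.com -> 10.0.0.2 (expiry=1+5=6). clock=1
Op 3: tick 3 -> clock=4.
Op 4: insert e.com -> 10.0.0.1 (expiry=4+2=6). clock=4
Op 5: insert b.com -> 10.0.0.1 (expiry=4+8=12). clock=4
Op 6: tick 5 -> clock=9. purged={d.com,e.com}
lookup e.com: not in cache (expired or never inserted)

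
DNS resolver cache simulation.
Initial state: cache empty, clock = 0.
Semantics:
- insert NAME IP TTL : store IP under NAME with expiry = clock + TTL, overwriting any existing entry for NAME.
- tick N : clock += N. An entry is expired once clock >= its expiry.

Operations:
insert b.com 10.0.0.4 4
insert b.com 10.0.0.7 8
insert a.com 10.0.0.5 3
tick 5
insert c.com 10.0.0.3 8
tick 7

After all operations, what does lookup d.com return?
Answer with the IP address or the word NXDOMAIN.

Op 1: insert b.com -> 10.0.0.4 (expiry=0+4=4). clock=0
Op 2: insert b.com -> 10.0.0.7 (expiry=0+8=8). clock=0
Op 3: insert a.com -> 10.0.0.5 (expiry=0+3=3). clock=0
Op 4: tick 5 -> clock=5. purged={a.com}
Op 5: insert c.com -> 10.0.0.3 (expiry=5+8=13). clock=5
Op 6: tick 7 -> clock=12. purged={b.com}
lookup d.com: not in cache (expired or never inserted)

Answer: NXDOMAIN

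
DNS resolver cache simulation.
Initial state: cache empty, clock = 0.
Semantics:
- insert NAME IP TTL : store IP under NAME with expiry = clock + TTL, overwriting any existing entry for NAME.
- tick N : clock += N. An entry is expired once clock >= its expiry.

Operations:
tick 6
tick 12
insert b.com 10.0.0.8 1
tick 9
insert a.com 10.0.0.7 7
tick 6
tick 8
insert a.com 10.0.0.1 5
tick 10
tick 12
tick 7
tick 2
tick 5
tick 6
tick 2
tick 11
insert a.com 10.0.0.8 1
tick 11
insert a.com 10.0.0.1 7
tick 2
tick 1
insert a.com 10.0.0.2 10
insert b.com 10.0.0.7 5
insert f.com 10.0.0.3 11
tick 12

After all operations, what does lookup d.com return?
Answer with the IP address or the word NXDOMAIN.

Op 1: tick 6 -> clock=6.
Op 2: tick 12 -> clock=18.
Op 3: insert b.com -> 10.0.0.8 (expiry=18+1=19). clock=18
Op 4: tick 9 -> clock=27. purged={b.com}
Op 5: insert a.com -> 10.0.0.7 (expiry=27+7=34). clock=27
Op 6: tick 6 -> clock=33.
Op 7: tick 8 -> clock=41. purged={a.com}
Op 8: insert a.com -> 10.0.0.1 (expiry=41+5=46). clock=41
Op 9: tick 10 -> clock=51. purged={a.com}
Op 10: tick 12 -> clock=63.
Op 11: tick 7 -> clock=70.
Op 12: tick 2 -> clock=72.
Op 13: tick 5 -> clock=77.
Op 14: tick 6 -> clock=83.
Op 15: tick 2 -> clock=85.
Op 16: tick 11 -> clock=96.
Op 17: insert a.com -> 10.0.0.8 (expiry=96+1=97). clock=96
Op 18: tick 11 -> clock=107. purged={a.com}
Op 19: insert a.com -> 10.0.0.1 (expiry=107+7=114). clock=107
Op 20: tick 2 -> clock=109.
Op 21: tick 1 -> clock=110.
Op 22: insert a.com -> 10.0.0.2 (expiry=110+10=120). clock=110
Op 23: insert b.com -> 10.0.0.7 (expiry=110+5=115). clock=110
Op 24: insert f.com -> 10.0.0.3 (expiry=110+11=121). clock=110
Op 25: tick 12 -> clock=122. purged={a.com,b.com,f.com}
lookup d.com: not in cache (expired or never inserted)

Answer: NXDOMAIN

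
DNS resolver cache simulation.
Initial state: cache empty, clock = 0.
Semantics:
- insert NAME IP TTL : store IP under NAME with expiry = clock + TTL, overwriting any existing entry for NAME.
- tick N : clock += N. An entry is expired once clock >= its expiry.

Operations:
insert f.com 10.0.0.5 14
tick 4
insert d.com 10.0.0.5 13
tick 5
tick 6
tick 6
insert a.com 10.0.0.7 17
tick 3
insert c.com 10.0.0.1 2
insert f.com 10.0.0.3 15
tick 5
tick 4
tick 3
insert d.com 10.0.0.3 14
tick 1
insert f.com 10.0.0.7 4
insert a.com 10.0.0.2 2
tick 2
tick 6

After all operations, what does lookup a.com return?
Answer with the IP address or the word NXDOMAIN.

Answer: NXDOMAIN

Derivation:
Op 1: insert f.com -> 10.0.0.5 (expiry=0+14=14). clock=0
Op 2: tick 4 -> clock=4.
Op 3: insert d.com -> 10.0.0.5 (expiry=4+13=17). clock=4
Op 4: tick 5 -> clock=9.
Op 5: tick 6 -> clock=15. purged={f.com}
Op 6: tick 6 -> clock=21. purged={d.com}
Op 7: insert a.com -> 10.0.0.7 (expiry=21+17=38). clock=21
Op 8: tick 3 -> clock=24.
Op 9: insert c.com -> 10.0.0.1 (expiry=24+2=26). clock=24
Op 10: insert f.com -> 10.0.0.3 (expiry=24+15=39). clock=24
Op 11: tick 5 -> clock=29. purged={c.com}
Op 12: tick 4 -> clock=33.
Op 13: tick 3 -> clock=36.
Op 14: insert d.com -> 10.0.0.3 (expiry=36+14=50). clock=36
Op 15: tick 1 -> clock=37.
Op 16: insert f.com -> 10.0.0.7 (expiry=37+4=41). clock=37
Op 17: insert a.com -> 10.0.0.2 (expiry=37+2=39). clock=37
Op 18: tick 2 -> clock=39. purged={a.com}
Op 19: tick 6 -> clock=45. purged={f.com}
lookup a.com: not in cache (expired or never inserted)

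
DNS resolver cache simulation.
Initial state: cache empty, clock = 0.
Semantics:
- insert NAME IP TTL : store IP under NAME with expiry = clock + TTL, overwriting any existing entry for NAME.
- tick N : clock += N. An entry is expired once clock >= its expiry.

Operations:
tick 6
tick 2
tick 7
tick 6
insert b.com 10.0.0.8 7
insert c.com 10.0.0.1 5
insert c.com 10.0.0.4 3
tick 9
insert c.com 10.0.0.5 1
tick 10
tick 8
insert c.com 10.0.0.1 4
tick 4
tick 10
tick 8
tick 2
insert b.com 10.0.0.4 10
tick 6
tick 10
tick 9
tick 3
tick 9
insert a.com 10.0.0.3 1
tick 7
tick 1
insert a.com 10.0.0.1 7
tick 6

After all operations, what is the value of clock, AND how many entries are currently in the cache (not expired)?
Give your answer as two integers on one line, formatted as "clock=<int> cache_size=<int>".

Answer: clock=123 cache_size=1

Derivation:
Op 1: tick 6 -> clock=6.
Op 2: tick 2 -> clock=8.
Op 3: tick 7 -> clock=15.
Op 4: tick 6 -> clock=21.
Op 5: insert b.com -> 10.0.0.8 (expiry=21+7=28). clock=21
Op 6: insert c.com -> 10.0.0.1 (expiry=21+5=26). clock=21
Op 7: insert c.com -> 10.0.0.4 (expiry=21+3=24). clock=21
Op 8: tick 9 -> clock=30. purged={b.com,c.com}
Op 9: insert c.com -> 10.0.0.5 (expiry=30+1=31). clock=30
Op 10: tick 10 -> clock=40. purged={c.com}
Op 11: tick 8 -> clock=48.
Op 12: insert c.com -> 10.0.0.1 (expiry=48+4=52). clock=48
Op 13: tick 4 -> clock=52. purged={c.com}
Op 14: tick 10 -> clock=62.
Op 15: tick 8 -> clock=70.
Op 16: tick 2 -> clock=72.
Op 17: insert b.com -> 10.0.0.4 (expiry=72+10=82). clock=72
Op 18: tick 6 -> clock=78.
Op 19: tick 10 -> clock=88. purged={b.com}
Op 20: tick 9 -> clock=97.
Op 21: tick 3 -> clock=100.
Op 22: tick 9 -> clock=109.
Op 23: insert a.com -> 10.0.0.3 (expiry=109+1=110). clock=109
Op 24: tick 7 -> clock=116. purged={a.com}
Op 25: tick 1 -> clock=117.
Op 26: insert a.com -> 10.0.0.1 (expiry=117+7=124). clock=117
Op 27: tick 6 -> clock=123.
Final clock = 123
Final cache (unexpired): {a.com} -> size=1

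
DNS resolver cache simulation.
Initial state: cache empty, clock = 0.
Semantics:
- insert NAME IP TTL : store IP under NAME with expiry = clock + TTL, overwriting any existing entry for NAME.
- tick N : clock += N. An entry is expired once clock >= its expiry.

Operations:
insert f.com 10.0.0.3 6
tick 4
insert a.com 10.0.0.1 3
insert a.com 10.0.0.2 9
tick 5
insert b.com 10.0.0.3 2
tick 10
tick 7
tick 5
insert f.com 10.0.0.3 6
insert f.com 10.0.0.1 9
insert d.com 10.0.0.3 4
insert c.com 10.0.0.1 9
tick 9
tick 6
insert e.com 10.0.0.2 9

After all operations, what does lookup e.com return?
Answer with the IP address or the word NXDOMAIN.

Op 1: insert f.com -> 10.0.0.3 (expiry=0+6=6). clock=0
Op 2: tick 4 -> clock=4.
Op 3: insert a.com -> 10.0.0.1 (expiry=4+3=7). clock=4
Op 4: insert a.com -> 10.0.0.2 (expiry=4+9=13). clock=4
Op 5: tick 5 -> clock=9. purged={f.com}
Op 6: insert b.com -> 10.0.0.3 (expiry=9+2=11). clock=9
Op 7: tick 10 -> clock=19. purged={a.com,b.com}
Op 8: tick 7 -> clock=26.
Op 9: tick 5 -> clock=31.
Op 10: insert f.com -> 10.0.0.3 (expiry=31+6=37). clock=31
Op 11: insert f.com -> 10.0.0.1 (expiry=31+9=40). clock=31
Op 12: insert d.com -> 10.0.0.3 (expiry=31+4=35). clock=31
Op 13: insert c.com -> 10.0.0.1 (expiry=31+9=40). clock=31
Op 14: tick 9 -> clock=40. purged={c.com,d.com,f.com}
Op 15: tick 6 -> clock=46.
Op 16: insert e.com -> 10.0.0.2 (expiry=46+9=55). clock=46
lookup e.com: present, ip=10.0.0.2 expiry=55 > clock=46

Answer: 10.0.0.2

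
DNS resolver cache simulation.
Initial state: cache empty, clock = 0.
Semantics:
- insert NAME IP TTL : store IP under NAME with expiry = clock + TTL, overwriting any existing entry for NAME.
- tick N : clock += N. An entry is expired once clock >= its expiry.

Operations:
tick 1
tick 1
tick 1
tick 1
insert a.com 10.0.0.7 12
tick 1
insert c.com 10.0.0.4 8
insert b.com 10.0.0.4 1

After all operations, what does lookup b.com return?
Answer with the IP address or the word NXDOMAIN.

Answer: 10.0.0.4

Derivation:
Op 1: tick 1 -> clock=1.
Op 2: tick 1 -> clock=2.
Op 3: tick 1 -> clock=3.
Op 4: tick 1 -> clock=4.
Op 5: insert a.com -> 10.0.0.7 (expiry=4+12=16). clock=4
Op 6: tick 1 -> clock=5.
Op 7: insert c.com -> 10.0.0.4 (expiry=5+8=13). clock=5
Op 8: insert b.com -> 10.0.0.4 (expiry=5+1=6). clock=5
lookup b.com: present, ip=10.0.0.4 expiry=6 > clock=5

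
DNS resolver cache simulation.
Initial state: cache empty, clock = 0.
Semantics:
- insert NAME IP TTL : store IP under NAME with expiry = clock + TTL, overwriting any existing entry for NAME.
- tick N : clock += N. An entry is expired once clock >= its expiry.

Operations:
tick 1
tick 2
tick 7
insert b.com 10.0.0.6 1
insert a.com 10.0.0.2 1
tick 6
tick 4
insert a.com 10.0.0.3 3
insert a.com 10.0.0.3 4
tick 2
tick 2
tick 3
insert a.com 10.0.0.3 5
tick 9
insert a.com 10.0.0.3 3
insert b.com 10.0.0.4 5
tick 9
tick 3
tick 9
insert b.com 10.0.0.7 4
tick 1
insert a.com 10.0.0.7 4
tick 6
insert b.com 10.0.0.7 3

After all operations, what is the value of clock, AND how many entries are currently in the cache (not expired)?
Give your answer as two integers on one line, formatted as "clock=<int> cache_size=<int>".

Answer: clock=64 cache_size=1

Derivation:
Op 1: tick 1 -> clock=1.
Op 2: tick 2 -> clock=3.
Op 3: tick 7 -> clock=10.
Op 4: insert b.com -> 10.0.0.6 (expiry=10+1=11). clock=10
Op 5: insert a.com -> 10.0.0.2 (expiry=10+1=11). clock=10
Op 6: tick 6 -> clock=16. purged={a.com,b.com}
Op 7: tick 4 -> clock=20.
Op 8: insert a.com -> 10.0.0.3 (expiry=20+3=23). clock=20
Op 9: insert a.com -> 10.0.0.3 (expiry=20+4=24). clock=20
Op 10: tick 2 -> clock=22.
Op 11: tick 2 -> clock=24. purged={a.com}
Op 12: tick 3 -> clock=27.
Op 13: insert a.com -> 10.0.0.3 (expiry=27+5=32). clock=27
Op 14: tick 9 -> clock=36. purged={a.com}
Op 15: insert a.com -> 10.0.0.3 (expiry=36+3=39). clock=36
Op 16: insert b.com -> 10.0.0.4 (expiry=36+5=41). clock=36
Op 17: tick 9 -> clock=45. purged={a.com,b.com}
Op 18: tick 3 -> clock=48.
Op 19: tick 9 -> clock=57.
Op 20: insert b.com -> 10.0.0.7 (expiry=57+4=61). clock=57
Op 21: tick 1 -> clock=58.
Op 22: insert a.com -> 10.0.0.7 (expiry=58+4=62). clock=58
Op 23: tick 6 -> clock=64. purged={a.com,b.com}
Op 24: insert b.com -> 10.0.0.7 (expiry=64+3=67). clock=64
Final clock = 64
Final cache (unexpired): {b.com} -> size=1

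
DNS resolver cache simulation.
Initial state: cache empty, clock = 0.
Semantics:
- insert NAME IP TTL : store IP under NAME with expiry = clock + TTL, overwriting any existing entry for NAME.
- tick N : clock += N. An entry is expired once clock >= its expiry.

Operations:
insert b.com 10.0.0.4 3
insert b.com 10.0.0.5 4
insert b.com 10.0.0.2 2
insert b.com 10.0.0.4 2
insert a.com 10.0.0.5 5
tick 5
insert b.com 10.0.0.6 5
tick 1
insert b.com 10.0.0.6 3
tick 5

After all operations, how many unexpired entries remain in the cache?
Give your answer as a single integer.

Answer: 0

Derivation:
Op 1: insert b.com -> 10.0.0.4 (expiry=0+3=3). clock=0
Op 2: insert b.com -> 10.0.0.5 (expiry=0+4=4). clock=0
Op 3: insert b.com -> 10.0.0.2 (expiry=0+2=2). clock=0
Op 4: insert b.com -> 10.0.0.4 (expiry=0+2=2). clock=0
Op 5: insert a.com -> 10.0.0.5 (expiry=0+5=5). clock=0
Op 6: tick 5 -> clock=5. purged={a.com,b.com}
Op 7: insert b.com -> 10.0.0.6 (expiry=5+5=10). clock=5
Op 8: tick 1 -> clock=6.
Op 9: insert b.com -> 10.0.0.6 (expiry=6+3=9). clock=6
Op 10: tick 5 -> clock=11. purged={b.com}
Final cache (unexpired): {} -> size=0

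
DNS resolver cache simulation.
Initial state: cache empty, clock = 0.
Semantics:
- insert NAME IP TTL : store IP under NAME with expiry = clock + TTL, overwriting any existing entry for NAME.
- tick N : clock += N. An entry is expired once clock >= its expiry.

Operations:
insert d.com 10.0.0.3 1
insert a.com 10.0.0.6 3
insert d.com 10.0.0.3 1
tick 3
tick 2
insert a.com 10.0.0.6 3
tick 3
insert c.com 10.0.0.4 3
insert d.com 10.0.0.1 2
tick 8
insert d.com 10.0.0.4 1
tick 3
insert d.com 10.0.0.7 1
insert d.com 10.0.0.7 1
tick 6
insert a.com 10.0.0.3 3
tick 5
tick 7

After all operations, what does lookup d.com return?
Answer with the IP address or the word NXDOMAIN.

Op 1: insert d.com -> 10.0.0.3 (expiry=0+1=1). clock=0
Op 2: insert a.com -> 10.0.0.6 (expiry=0+3=3). clock=0
Op 3: insert d.com -> 10.0.0.3 (expiry=0+1=1). clock=0
Op 4: tick 3 -> clock=3. purged={a.com,d.com}
Op 5: tick 2 -> clock=5.
Op 6: insert a.com -> 10.0.0.6 (expiry=5+3=8). clock=5
Op 7: tick 3 -> clock=8. purged={a.com}
Op 8: insert c.com -> 10.0.0.4 (expiry=8+3=11). clock=8
Op 9: insert d.com -> 10.0.0.1 (expiry=8+2=10). clock=8
Op 10: tick 8 -> clock=16. purged={c.com,d.com}
Op 11: insert d.com -> 10.0.0.4 (expiry=16+1=17). clock=16
Op 12: tick 3 -> clock=19. purged={d.com}
Op 13: insert d.com -> 10.0.0.7 (expiry=19+1=20). clock=19
Op 14: insert d.com -> 10.0.0.7 (expiry=19+1=20). clock=19
Op 15: tick 6 -> clock=25. purged={d.com}
Op 16: insert a.com -> 10.0.0.3 (expiry=25+3=28). clock=25
Op 17: tick 5 -> clock=30. purged={a.com}
Op 18: tick 7 -> clock=37.
lookup d.com: not in cache (expired or never inserted)

Answer: NXDOMAIN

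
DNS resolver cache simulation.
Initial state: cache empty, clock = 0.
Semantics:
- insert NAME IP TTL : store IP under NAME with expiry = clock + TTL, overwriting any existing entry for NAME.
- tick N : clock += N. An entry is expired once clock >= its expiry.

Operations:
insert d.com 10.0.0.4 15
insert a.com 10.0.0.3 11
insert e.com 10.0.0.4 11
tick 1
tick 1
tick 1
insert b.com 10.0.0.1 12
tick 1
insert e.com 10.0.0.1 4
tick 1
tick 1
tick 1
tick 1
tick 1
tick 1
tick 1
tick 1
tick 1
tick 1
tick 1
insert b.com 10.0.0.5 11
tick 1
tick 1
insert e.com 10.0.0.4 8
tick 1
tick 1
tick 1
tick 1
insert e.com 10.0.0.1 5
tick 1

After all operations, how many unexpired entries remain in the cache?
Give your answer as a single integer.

Op 1: insert d.com -> 10.0.0.4 (expiry=0+15=15). clock=0
Op 2: insert a.com -> 10.0.0.3 (expiry=0+11=11). clock=0
Op 3: insert e.com -> 10.0.0.4 (expiry=0+11=11). clock=0
Op 4: tick 1 -> clock=1.
Op 5: tick 1 -> clock=2.
Op 6: tick 1 -> clock=3.
Op 7: insert b.com -> 10.0.0.1 (expiry=3+12=15). clock=3
Op 8: tick 1 -> clock=4.
Op 9: insert e.com -> 10.0.0.1 (expiry=4+4=8). clock=4
Op 10: tick 1 -> clock=5.
Op 11: tick 1 -> clock=6.
Op 12: tick 1 -> clock=7.
Op 13: tick 1 -> clock=8. purged={e.com}
Op 14: tick 1 -> clock=9.
Op 15: tick 1 -> clock=10.
Op 16: tick 1 -> clock=11. purged={a.com}
Op 17: tick 1 -> clock=12.
Op 18: tick 1 -> clock=13.
Op 19: tick 1 -> clock=14.
Op 20: tick 1 -> clock=15. purged={b.com,d.com}
Op 21: insert b.com -> 10.0.0.5 (expiry=15+11=26). clock=15
Op 22: tick 1 -> clock=16.
Op 23: tick 1 -> clock=17.
Op 24: insert e.com -> 10.0.0.4 (expiry=17+8=25). clock=17
Op 25: tick 1 -> clock=18.
Op 26: tick 1 -> clock=19.
Op 27: tick 1 -> clock=20.
Op 28: tick 1 -> clock=21.
Op 29: insert e.com -> 10.0.0.1 (expiry=21+5=26). clock=21
Op 30: tick 1 -> clock=22.
Final cache (unexpired): {b.com,e.com} -> size=2

Answer: 2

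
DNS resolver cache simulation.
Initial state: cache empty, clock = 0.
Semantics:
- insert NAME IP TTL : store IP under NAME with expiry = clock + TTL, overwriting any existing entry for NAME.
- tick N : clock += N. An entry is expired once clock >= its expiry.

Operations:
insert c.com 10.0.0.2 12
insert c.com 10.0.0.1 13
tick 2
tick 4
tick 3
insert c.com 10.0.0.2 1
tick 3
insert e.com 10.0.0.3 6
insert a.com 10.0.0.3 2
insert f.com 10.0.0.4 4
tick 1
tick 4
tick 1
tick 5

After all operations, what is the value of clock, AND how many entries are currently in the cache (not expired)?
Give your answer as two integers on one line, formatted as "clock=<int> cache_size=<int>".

Answer: clock=23 cache_size=0

Derivation:
Op 1: insert c.com -> 10.0.0.2 (expiry=0+12=12). clock=0
Op 2: insert c.com -> 10.0.0.1 (expiry=0+13=13). clock=0
Op 3: tick 2 -> clock=2.
Op 4: tick 4 -> clock=6.
Op 5: tick 3 -> clock=9.
Op 6: insert c.com -> 10.0.0.2 (expiry=9+1=10). clock=9
Op 7: tick 3 -> clock=12. purged={c.com}
Op 8: insert e.com -> 10.0.0.3 (expiry=12+6=18). clock=12
Op 9: insert a.com -> 10.0.0.3 (expiry=12+2=14). clock=12
Op 10: insert f.com -> 10.0.0.4 (expiry=12+4=16). clock=12
Op 11: tick 1 -> clock=13.
Op 12: tick 4 -> clock=17. purged={a.com,f.com}
Op 13: tick 1 -> clock=18. purged={e.com}
Op 14: tick 5 -> clock=23.
Final clock = 23
Final cache (unexpired): {} -> size=0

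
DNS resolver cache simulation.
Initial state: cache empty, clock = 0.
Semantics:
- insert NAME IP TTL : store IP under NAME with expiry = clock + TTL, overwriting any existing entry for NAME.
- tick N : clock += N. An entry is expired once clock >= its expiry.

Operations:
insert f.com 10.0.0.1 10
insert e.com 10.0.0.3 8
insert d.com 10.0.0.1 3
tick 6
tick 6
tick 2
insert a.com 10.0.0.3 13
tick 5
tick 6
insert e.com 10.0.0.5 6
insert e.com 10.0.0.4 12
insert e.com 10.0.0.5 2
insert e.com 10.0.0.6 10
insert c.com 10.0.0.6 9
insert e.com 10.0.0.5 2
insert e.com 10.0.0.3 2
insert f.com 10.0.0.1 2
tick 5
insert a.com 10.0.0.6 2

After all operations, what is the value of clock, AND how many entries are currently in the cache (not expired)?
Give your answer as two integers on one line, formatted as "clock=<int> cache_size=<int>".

Answer: clock=30 cache_size=2

Derivation:
Op 1: insert f.com -> 10.0.0.1 (expiry=0+10=10). clock=0
Op 2: insert e.com -> 10.0.0.3 (expiry=0+8=8). clock=0
Op 3: insert d.com -> 10.0.0.1 (expiry=0+3=3). clock=0
Op 4: tick 6 -> clock=6. purged={d.com}
Op 5: tick 6 -> clock=12. purged={e.com,f.com}
Op 6: tick 2 -> clock=14.
Op 7: insert a.com -> 10.0.0.3 (expiry=14+13=27). clock=14
Op 8: tick 5 -> clock=19.
Op 9: tick 6 -> clock=25.
Op 10: insert e.com -> 10.0.0.5 (expiry=25+6=31). clock=25
Op 11: insert e.com -> 10.0.0.4 (expiry=25+12=37). clock=25
Op 12: insert e.com -> 10.0.0.5 (expiry=25+2=27). clock=25
Op 13: insert e.com -> 10.0.0.6 (expiry=25+10=35). clock=25
Op 14: insert c.com -> 10.0.0.6 (expiry=25+9=34). clock=25
Op 15: insert e.com -> 10.0.0.5 (expiry=25+2=27). clock=25
Op 16: insert e.com -> 10.0.0.3 (expiry=25+2=27). clock=25
Op 17: insert f.com -> 10.0.0.1 (expiry=25+2=27). clock=25
Op 18: tick 5 -> clock=30. purged={a.com,e.com,f.com}
Op 19: insert a.com -> 10.0.0.6 (expiry=30+2=32). clock=30
Final clock = 30
Final cache (unexpired): {a.com,c.com} -> size=2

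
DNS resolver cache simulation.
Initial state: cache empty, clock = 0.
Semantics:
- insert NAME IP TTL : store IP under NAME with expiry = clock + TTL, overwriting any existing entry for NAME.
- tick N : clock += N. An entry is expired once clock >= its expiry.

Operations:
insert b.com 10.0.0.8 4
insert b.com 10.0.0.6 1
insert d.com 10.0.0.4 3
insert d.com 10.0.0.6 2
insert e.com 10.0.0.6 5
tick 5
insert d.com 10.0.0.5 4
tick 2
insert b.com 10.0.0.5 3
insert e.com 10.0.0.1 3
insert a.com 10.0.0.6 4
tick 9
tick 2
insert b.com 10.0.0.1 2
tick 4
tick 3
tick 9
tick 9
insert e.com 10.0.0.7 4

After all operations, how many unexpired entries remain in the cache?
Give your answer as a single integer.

Answer: 1

Derivation:
Op 1: insert b.com -> 10.0.0.8 (expiry=0+4=4). clock=0
Op 2: insert b.com -> 10.0.0.6 (expiry=0+1=1). clock=0
Op 3: insert d.com -> 10.0.0.4 (expiry=0+3=3). clock=0
Op 4: insert d.com -> 10.0.0.6 (expiry=0+2=2). clock=0
Op 5: insert e.com -> 10.0.0.6 (expiry=0+5=5). clock=0
Op 6: tick 5 -> clock=5. purged={b.com,d.com,e.com}
Op 7: insert d.com -> 10.0.0.5 (expiry=5+4=9). clock=5
Op 8: tick 2 -> clock=7.
Op 9: insert b.com -> 10.0.0.5 (expiry=7+3=10). clock=7
Op 10: insert e.com -> 10.0.0.1 (expiry=7+3=10). clock=7
Op 11: insert a.com -> 10.0.0.6 (expiry=7+4=11). clock=7
Op 12: tick 9 -> clock=16. purged={a.com,b.com,d.com,e.com}
Op 13: tick 2 -> clock=18.
Op 14: insert b.com -> 10.0.0.1 (expiry=18+2=20). clock=18
Op 15: tick 4 -> clock=22. purged={b.com}
Op 16: tick 3 -> clock=25.
Op 17: tick 9 -> clock=34.
Op 18: tick 9 -> clock=43.
Op 19: insert e.com -> 10.0.0.7 (expiry=43+4=47). clock=43
Final cache (unexpired): {e.com} -> size=1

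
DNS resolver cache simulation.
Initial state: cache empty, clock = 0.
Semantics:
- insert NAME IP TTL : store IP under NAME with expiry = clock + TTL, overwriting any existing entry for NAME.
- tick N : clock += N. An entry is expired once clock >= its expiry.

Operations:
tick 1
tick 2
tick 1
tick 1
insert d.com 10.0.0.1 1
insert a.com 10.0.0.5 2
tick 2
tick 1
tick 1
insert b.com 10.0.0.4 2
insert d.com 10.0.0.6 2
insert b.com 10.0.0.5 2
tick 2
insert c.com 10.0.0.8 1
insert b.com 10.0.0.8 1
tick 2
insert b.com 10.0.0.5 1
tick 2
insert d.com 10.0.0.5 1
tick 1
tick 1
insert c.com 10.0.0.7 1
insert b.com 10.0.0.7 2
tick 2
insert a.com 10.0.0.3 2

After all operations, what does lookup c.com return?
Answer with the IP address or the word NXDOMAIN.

Answer: NXDOMAIN

Derivation:
Op 1: tick 1 -> clock=1.
Op 2: tick 2 -> clock=3.
Op 3: tick 1 -> clock=4.
Op 4: tick 1 -> clock=5.
Op 5: insert d.com -> 10.0.0.1 (expiry=5+1=6). clock=5
Op 6: insert a.com -> 10.0.0.5 (expiry=5+2=7). clock=5
Op 7: tick 2 -> clock=7. purged={a.com,d.com}
Op 8: tick 1 -> clock=8.
Op 9: tick 1 -> clock=9.
Op 10: insert b.com -> 10.0.0.4 (expiry=9+2=11). clock=9
Op 11: insert d.com -> 10.0.0.6 (expiry=9+2=11). clock=9
Op 12: insert b.com -> 10.0.0.5 (expiry=9+2=11). clock=9
Op 13: tick 2 -> clock=11. purged={b.com,d.com}
Op 14: insert c.com -> 10.0.0.8 (expiry=11+1=12). clock=11
Op 15: insert b.com -> 10.0.0.8 (expiry=11+1=12). clock=11
Op 16: tick 2 -> clock=13. purged={b.com,c.com}
Op 17: insert b.com -> 10.0.0.5 (expiry=13+1=14). clock=13
Op 18: tick 2 -> clock=15. purged={b.com}
Op 19: insert d.com -> 10.0.0.5 (expiry=15+1=16). clock=15
Op 20: tick 1 -> clock=16. purged={d.com}
Op 21: tick 1 -> clock=17.
Op 22: insert c.com -> 10.0.0.7 (expiry=17+1=18). clock=17
Op 23: insert b.com -> 10.0.0.7 (expiry=17+2=19). clock=17
Op 24: tick 2 -> clock=19. purged={b.com,c.com}
Op 25: insert a.com -> 10.0.0.3 (expiry=19+2=21). clock=19
lookup c.com: not in cache (expired or never inserted)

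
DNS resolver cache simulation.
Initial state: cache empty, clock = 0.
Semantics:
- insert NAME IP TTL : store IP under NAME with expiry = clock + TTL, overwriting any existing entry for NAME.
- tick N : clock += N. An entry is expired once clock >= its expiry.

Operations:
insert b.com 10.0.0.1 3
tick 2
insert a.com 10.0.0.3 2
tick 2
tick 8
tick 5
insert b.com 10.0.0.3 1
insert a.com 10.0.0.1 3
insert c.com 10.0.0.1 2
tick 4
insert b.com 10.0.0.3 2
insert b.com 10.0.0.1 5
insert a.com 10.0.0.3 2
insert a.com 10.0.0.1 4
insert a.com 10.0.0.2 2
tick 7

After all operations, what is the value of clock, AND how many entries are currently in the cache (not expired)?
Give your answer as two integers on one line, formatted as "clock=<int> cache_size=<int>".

Answer: clock=28 cache_size=0

Derivation:
Op 1: insert b.com -> 10.0.0.1 (expiry=0+3=3). clock=0
Op 2: tick 2 -> clock=2.
Op 3: insert a.com -> 10.0.0.3 (expiry=2+2=4). clock=2
Op 4: tick 2 -> clock=4. purged={a.com,b.com}
Op 5: tick 8 -> clock=12.
Op 6: tick 5 -> clock=17.
Op 7: insert b.com -> 10.0.0.3 (expiry=17+1=18). clock=17
Op 8: insert a.com -> 10.0.0.1 (expiry=17+3=20). clock=17
Op 9: insert c.com -> 10.0.0.1 (expiry=17+2=19). clock=17
Op 10: tick 4 -> clock=21. purged={a.com,b.com,c.com}
Op 11: insert b.com -> 10.0.0.3 (expiry=21+2=23). clock=21
Op 12: insert b.com -> 10.0.0.1 (expiry=21+5=26). clock=21
Op 13: insert a.com -> 10.0.0.3 (expiry=21+2=23). clock=21
Op 14: insert a.com -> 10.0.0.1 (expiry=21+4=25). clock=21
Op 15: insert a.com -> 10.0.0.2 (expiry=21+2=23). clock=21
Op 16: tick 7 -> clock=28. purged={a.com,b.com}
Final clock = 28
Final cache (unexpired): {} -> size=0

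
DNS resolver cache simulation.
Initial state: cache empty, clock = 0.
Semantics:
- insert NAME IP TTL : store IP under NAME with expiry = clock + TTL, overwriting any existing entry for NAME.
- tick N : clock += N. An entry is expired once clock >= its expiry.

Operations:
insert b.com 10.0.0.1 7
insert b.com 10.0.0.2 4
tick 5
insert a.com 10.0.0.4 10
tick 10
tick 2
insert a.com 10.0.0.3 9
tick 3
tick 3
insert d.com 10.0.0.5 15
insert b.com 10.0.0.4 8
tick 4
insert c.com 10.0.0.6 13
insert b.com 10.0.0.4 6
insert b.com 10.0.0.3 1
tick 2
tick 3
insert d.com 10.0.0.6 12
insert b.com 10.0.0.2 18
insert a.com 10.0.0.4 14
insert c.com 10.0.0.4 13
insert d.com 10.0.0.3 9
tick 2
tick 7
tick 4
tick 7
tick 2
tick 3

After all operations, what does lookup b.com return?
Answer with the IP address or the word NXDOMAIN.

Op 1: insert b.com -> 10.0.0.1 (expiry=0+7=7). clock=0
Op 2: insert b.com -> 10.0.0.2 (expiry=0+4=4). clock=0
Op 3: tick 5 -> clock=5. purged={b.com}
Op 4: insert a.com -> 10.0.0.4 (expiry=5+10=15). clock=5
Op 5: tick 10 -> clock=15. purged={a.com}
Op 6: tick 2 -> clock=17.
Op 7: insert a.com -> 10.0.0.3 (expiry=17+9=26). clock=17
Op 8: tick 3 -> clock=20.
Op 9: tick 3 -> clock=23.
Op 10: insert d.com -> 10.0.0.5 (expiry=23+15=38). clock=23
Op 11: insert b.com -> 10.0.0.4 (expiry=23+8=31). clock=23
Op 12: tick 4 -> clock=27. purged={a.com}
Op 13: insert c.com -> 10.0.0.6 (expiry=27+13=40). clock=27
Op 14: insert b.com -> 10.0.0.4 (expiry=27+6=33). clock=27
Op 15: insert b.com -> 10.0.0.3 (expiry=27+1=28). clock=27
Op 16: tick 2 -> clock=29. purged={b.com}
Op 17: tick 3 -> clock=32.
Op 18: insert d.com -> 10.0.0.6 (expiry=32+12=44). clock=32
Op 19: insert b.com -> 10.0.0.2 (expiry=32+18=50). clock=32
Op 20: insert a.com -> 10.0.0.4 (expiry=32+14=46). clock=32
Op 21: insert c.com -> 10.0.0.4 (expiry=32+13=45). clock=32
Op 22: insert d.com -> 10.0.0.3 (expiry=32+9=41). clock=32
Op 23: tick 2 -> clock=34.
Op 24: tick 7 -> clock=41. purged={d.com}
Op 25: tick 4 -> clock=45. purged={c.com}
Op 26: tick 7 -> clock=52. purged={a.com,b.com}
Op 27: tick 2 -> clock=54.
Op 28: tick 3 -> clock=57.
lookup b.com: not in cache (expired or never inserted)

Answer: NXDOMAIN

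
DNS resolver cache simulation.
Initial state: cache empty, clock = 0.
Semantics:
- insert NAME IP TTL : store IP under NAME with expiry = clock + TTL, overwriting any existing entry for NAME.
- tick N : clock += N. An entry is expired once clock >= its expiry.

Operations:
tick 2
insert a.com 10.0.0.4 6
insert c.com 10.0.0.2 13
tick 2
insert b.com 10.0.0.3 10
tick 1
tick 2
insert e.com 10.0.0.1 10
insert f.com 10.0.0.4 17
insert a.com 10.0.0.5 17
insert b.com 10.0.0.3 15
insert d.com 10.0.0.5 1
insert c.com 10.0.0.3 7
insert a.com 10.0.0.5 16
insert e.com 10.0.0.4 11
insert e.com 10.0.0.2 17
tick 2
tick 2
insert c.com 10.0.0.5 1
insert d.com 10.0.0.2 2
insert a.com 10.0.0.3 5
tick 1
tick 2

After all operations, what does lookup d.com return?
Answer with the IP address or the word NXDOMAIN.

Answer: NXDOMAIN

Derivation:
Op 1: tick 2 -> clock=2.
Op 2: insert a.com -> 10.0.0.4 (expiry=2+6=8). clock=2
Op 3: insert c.com -> 10.0.0.2 (expiry=2+13=15). clock=2
Op 4: tick 2 -> clock=4.
Op 5: insert b.com -> 10.0.0.3 (expiry=4+10=14). clock=4
Op 6: tick 1 -> clock=5.
Op 7: tick 2 -> clock=7.
Op 8: insert e.com -> 10.0.0.1 (expiry=7+10=17). clock=7
Op 9: insert f.com -> 10.0.0.4 (expiry=7+17=24). clock=7
Op 10: insert a.com -> 10.0.0.5 (expiry=7+17=24). clock=7
Op 11: insert b.com -> 10.0.0.3 (expiry=7+15=22). clock=7
Op 12: insert d.com -> 10.0.0.5 (expiry=7+1=8). clock=7
Op 13: insert c.com -> 10.0.0.3 (expiry=7+7=14). clock=7
Op 14: insert a.com -> 10.0.0.5 (expiry=7+16=23). clock=7
Op 15: insert e.com -> 10.0.0.4 (expiry=7+11=18). clock=7
Op 16: insert e.com -> 10.0.0.2 (expiry=7+17=24). clock=7
Op 17: tick 2 -> clock=9. purged={d.com}
Op 18: tick 2 -> clock=11.
Op 19: insert c.com -> 10.0.0.5 (expiry=11+1=12). clock=11
Op 20: insert d.com -> 10.0.0.2 (expiry=11+2=13). clock=11
Op 21: insert a.com -> 10.0.0.3 (expiry=11+5=16). clock=11
Op 22: tick 1 -> clock=12. purged={c.com}
Op 23: tick 2 -> clock=14. purged={d.com}
lookup d.com: not in cache (expired or never inserted)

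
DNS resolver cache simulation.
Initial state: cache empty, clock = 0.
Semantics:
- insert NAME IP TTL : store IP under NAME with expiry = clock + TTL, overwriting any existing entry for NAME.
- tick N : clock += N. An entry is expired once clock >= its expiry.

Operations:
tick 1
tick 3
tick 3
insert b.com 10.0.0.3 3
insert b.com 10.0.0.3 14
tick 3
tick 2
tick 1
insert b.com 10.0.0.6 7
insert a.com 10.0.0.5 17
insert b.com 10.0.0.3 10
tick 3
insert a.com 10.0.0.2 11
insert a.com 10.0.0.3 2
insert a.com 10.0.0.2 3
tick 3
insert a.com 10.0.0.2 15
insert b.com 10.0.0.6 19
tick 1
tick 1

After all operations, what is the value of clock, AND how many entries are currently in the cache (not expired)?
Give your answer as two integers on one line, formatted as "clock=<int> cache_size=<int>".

Op 1: tick 1 -> clock=1.
Op 2: tick 3 -> clock=4.
Op 3: tick 3 -> clock=7.
Op 4: insert b.com -> 10.0.0.3 (expiry=7+3=10). clock=7
Op 5: insert b.com -> 10.0.0.3 (expiry=7+14=21). clock=7
Op 6: tick 3 -> clock=10.
Op 7: tick 2 -> clock=12.
Op 8: tick 1 -> clock=13.
Op 9: insert b.com -> 10.0.0.6 (expiry=13+7=20). clock=13
Op 10: insert a.com -> 10.0.0.5 (expiry=13+17=30). clock=13
Op 11: insert b.com -> 10.0.0.3 (expiry=13+10=23). clock=13
Op 12: tick 3 -> clock=16.
Op 13: insert a.com -> 10.0.0.2 (expiry=16+11=27). clock=16
Op 14: insert a.com -> 10.0.0.3 (expiry=16+2=18). clock=16
Op 15: insert a.com -> 10.0.0.2 (expiry=16+3=19). clock=16
Op 16: tick 3 -> clock=19. purged={a.com}
Op 17: insert a.com -> 10.0.0.2 (expiry=19+15=34). clock=19
Op 18: insert b.com -> 10.0.0.6 (expiry=19+19=38). clock=19
Op 19: tick 1 -> clock=20.
Op 20: tick 1 -> clock=21.
Final clock = 21
Final cache (unexpired): {a.com,b.com} -> size=2

Answer: clock=21 cache_size=2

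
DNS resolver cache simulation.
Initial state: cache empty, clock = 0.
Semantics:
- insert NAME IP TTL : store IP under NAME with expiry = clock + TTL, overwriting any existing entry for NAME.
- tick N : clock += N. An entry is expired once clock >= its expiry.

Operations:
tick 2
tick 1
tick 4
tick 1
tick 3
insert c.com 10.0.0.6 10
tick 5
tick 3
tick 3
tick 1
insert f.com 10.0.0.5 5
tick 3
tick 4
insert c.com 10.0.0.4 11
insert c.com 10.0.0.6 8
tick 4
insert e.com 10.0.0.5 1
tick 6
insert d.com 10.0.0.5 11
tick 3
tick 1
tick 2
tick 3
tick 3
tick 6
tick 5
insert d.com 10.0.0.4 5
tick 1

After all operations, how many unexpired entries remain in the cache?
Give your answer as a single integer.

Answer: 1

Derivation:
Op 1: tick 2 -> clock=2.
Op 2: tick 1 -> clock=3.
Op 3: tick 4 -> clock=7.
Op 4: tick 1 -> clock=8.
Op 5: tick 3 -> clock=11.
Op 6: insert c.com -> 10.0.0.6 (expiry=11+10=21). clock=11
Op 7: tick 5 -> clock=16.
Op 8: tick 3 -> clock=19.
Op 9: tick 3 -> clock=22. purged={c.com}
Op 10: tick 1 -> clock=23.
Op 11: insert f.com -> 10.0.0.5 (expiry=23+5=28). clock=23
Op 12: tick 3 -> clock=26.
Op 13: tick 4 -> clock=30. purged={f.com}
Op 14: insert c.com -> 10.0.0.4 (expiry=30+11=41). clock=30
Op 15: insert c.com -> 10.0.0.6 (expiry=30+8=38). clock=30
Op 16: tick 4 -> clock=34.
Op 17: insert e.com -> 10.0.0.5 (expiry=34+1=35). clock=34
Op 18: tick 6 -> clock=40. purged={c.com,e.com}
Op 19: insert d.com -> 10.0.0.5 (expiry=40+11=51). clock=40
Op 20: tick 3 -> clock=43.
Op 21: tick 1 -> clock=44.
Op 22: tick 2 -> clock=46.
Op 23: tick 3 -> clock=49.
Op 24: tick 3 -> clock=52. purged={d.com}
Op 25: tick 6 -> clock=58.
Op 26: tick 5 -> clock=63.
Op 27: insert d.com -> 10.0.0.4 (expiry=63+5=68). clock=63
Op 28: tick 1 -> clock=64.
Final cache (unexpired): {d.com} -> size=1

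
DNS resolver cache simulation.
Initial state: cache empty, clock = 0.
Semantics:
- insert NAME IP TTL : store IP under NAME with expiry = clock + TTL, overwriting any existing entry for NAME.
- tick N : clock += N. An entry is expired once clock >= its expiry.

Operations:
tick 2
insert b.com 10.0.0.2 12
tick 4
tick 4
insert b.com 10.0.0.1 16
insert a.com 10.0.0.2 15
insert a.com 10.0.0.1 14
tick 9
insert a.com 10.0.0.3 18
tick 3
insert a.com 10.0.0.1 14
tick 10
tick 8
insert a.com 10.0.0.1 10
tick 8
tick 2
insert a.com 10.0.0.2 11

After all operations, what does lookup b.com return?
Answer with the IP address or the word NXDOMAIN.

Answer: NXDOMAIN

Derivation:
Op 1: tick 2 -> clock=2.
Op 2: insert b.com -> 10.0.0.2 (expiry=2+12=14). clock=2
Op 3: tick 4 -> clock=6.
Op 4: tick 4 -> clock=10.
Op 5: insert b.com -> 10.0.0.1 (expiry=10+16=26). clock=10
Op 6: insert a.com -> 10.0.0.2 (expiry=10+15=25). clock=10
Op 7: insert a.com -> 10.0.0.1 (expiry=10+14=24). clock=10
Op 8: tick 9 -> clock=19.
Op 9: insert a.com -> 10.0.0.3 (expiry=19+18=37). clock=19
Op 10: tick 3 -> clock=22.
Op 11: insert a.com -> 10.0.0.1 (expiry=22+14=36). clock=22
Op 12: tick 10 -> clock=32. purged={b.com}
Op 13: tick 8 -> clock=40. purged={a.com}
Op 14: insert a.com -> 10.0.0.1 (expiry=40+10=50). clock=40
Op 15: tick 8 -> clock=48.
Op 16: tick 2 -> clock=50. purged={a.com}
Op 17: insert a.com -> 10.0.0.2 (expiry=50+11=61). clock=50
lookup b.com: not in cache (expired or never inserted)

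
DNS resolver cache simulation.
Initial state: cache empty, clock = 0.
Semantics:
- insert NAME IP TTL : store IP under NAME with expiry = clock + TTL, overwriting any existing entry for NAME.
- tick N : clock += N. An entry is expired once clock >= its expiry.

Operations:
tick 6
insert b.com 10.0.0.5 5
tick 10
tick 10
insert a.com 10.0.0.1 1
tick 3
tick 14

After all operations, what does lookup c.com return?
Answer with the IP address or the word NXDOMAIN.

Answer: NXDOMAIN

Derivation:
Op 1: tick 6 -> clock=6.
Op 2: insert b.com -> 10.0.0.5 (expiry=6+5=11). clock=6
Op 3: tick 10 -> clock=16. purged={b.com}
Op 4: tick 10 -> clock=26.
Op 5: insert a.com -> 10.0.0.1 (expiry=26+1=27). clock=26
Op 6: tick 3 -> clock=29. purged={a.com}
Op 7: tick 14 -> clock=43.
lookup c.com: not in cache (expired or never inserted)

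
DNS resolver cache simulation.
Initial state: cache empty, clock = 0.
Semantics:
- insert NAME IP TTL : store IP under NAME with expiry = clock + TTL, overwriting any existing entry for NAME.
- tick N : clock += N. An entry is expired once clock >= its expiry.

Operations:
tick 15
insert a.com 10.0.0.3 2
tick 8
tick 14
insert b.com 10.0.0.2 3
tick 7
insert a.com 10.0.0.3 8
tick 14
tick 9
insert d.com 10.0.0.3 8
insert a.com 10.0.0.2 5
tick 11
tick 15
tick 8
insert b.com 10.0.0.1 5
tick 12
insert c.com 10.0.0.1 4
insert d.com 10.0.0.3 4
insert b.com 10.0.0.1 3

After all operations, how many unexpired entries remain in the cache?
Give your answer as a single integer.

Op 1: tick 15 -> clock=15.
Op 2: insert a.com -> 10.0.0.3 (expiry=15+2=17). clock=15
Op 3: tick 8 -> clock=23. purged={a.com}
Op 4: tick 14 -> clock=37.
Op 5: insert b.com -> 10.0.0.2 (expiry=37+3=40). clock=37
Op 6: tick 7 -> clock=44. purged={b.com}
Op 7: insert a.com -> 10.0.0.3 (expiry=44+8=52). clock=44
Op 8: tick 14 -> clock=58. purged={a.com}
Op 9: tick 9 -> clock=67.
Op 10: insert d.com -> 10.0.0.3 (expiry=67+8=75). clock=67
Op 11: insert a.com -> 10.0.0.2 (expiry=67+5=72). clock=67
Op 12: tick 11 -> clock=78. purged={a.com,d.com}
Op 13: tick 15 -> clock=93.
Op 14: tick 8 -> clock=101.
Op 15: insert b.com -> 10.0.0.1 (expiry=101+5=106). clock=101
Op 16: tick 12 -> clock=113. purged={b.com}
Op 17: insert c.com -> 10.0.0.1 (expiry=113+4=117). clock=113
Op 18: insert d.com -> 10.0.0.3 (expiry=113+4=117). clock=113
Op 19: insert b.com -> 10.0.0.1 (expiry=113+3=116). clock=113
Final cache (unexpired): {b.com,c.com,d.com} -> size=3

Answer: 3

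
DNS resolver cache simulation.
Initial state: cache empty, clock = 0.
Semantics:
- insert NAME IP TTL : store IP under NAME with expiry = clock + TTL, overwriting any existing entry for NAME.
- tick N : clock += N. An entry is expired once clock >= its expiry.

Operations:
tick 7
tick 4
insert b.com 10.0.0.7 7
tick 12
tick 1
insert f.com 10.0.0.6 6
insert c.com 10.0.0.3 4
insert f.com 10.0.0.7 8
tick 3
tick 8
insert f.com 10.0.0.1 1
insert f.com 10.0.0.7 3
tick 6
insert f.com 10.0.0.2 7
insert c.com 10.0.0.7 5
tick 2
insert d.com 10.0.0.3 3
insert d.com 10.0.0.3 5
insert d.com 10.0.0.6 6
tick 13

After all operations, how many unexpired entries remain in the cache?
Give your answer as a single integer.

Op 1: tick 7 -> clock=7.
Op 2: tick 4 -> clock=11.
Op 3: insert b.com -> 10.0.0.7 (expiry=11+7=18). clock=11
Op 4: tick 12 -> clock=23. purged={b.com}
Op 5: tick 1 -> clock=24.
Op 6: insert f.com -> 10.0.0.6 (expiry=24+6=30). clock=24
Op 7: insert c.com -> 10.0.0.3 (expiry=24+4=28). clock=24
Op 8: insert f.com -> 10.0.0.7 (expiry=24+8=32). clock=24
Op 9: tick 3 -> clock=27.
Op 10: tick 8 -> clock=35. purged={c.com,f.com}
Op 11: insert f.com -> 10.0.0.1 (expiry=35+1=36). clock=35
Op 12: insert f.com -> 10.0.0.7 (expiry=35+3=38). clock=35
Op 13: tick 6 -> clock=41. purged={f.com}
Op 14: insert f.com -> 10.0.0.2 (expiry=41+7=48). clock=41
Op 15: insert c.com -> 10.0.0.7 (expiry=41+5=46). clock=41
Op 16: tick 2 -> clock=43.
Op 17: insert d.com -> 10.0.0.3 (expiry=43+3=46). clock=43
Op 18: insert d.com -> 10.0.0.3 (expiry=43+5=48). clock=43
Op 19: insert d.com -> 10.0.0.6 (expiry=43+6=49). clock=43
Op 20: tick 13 -> clock=56. purged={c.com,d.com,f.com}
Final cache (unexpired): {} -> size=0

Answer: 0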